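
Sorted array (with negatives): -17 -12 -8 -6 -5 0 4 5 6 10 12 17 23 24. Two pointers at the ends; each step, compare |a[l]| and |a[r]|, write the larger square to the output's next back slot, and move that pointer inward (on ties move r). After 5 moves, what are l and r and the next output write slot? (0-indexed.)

l=0 r=13: |-17|<=|24| out[13]=576, r--
l=0 r=12: |-17|<=|23| out[12]=529, r--
l=0 r=11: |-17|<=|17| out[11]=289, r--
l=0 r=10: |-17|>|12| out[10]=289, l++
l=1 r=10: |-12|<=|12| out[9]=144, r--

l=1, r=9, next write slot=8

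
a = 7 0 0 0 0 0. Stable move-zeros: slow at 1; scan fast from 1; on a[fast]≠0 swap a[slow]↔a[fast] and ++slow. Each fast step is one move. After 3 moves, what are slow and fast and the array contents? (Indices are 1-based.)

slow=2, fast=4, a=[7, 0, 0, 0, 0, 0]

slow=1 fast=1: a[fast]=7≠0 swap→a[1]=7, slow++,fast++
slow=2 fast=2: a[fast]=0, fast++
slow=2 fast=3: a[fast]=0, fast++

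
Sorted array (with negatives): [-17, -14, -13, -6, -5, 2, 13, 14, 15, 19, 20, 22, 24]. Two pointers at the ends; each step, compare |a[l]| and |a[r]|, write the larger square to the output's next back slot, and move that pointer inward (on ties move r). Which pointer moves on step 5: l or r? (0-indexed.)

l

l=0 r=12: |-17|<=|24| out[12]=576, r--
l=0 r=11: |-17|<=|22| out[11]=484, r--
l=0 r=10: |-17|<=|20| out[10]=400, r--
l=0 r=9: |-17|<=|19| out[9]=361, r--
l=0 r=8: |-17|>|15| out[8]=289, l++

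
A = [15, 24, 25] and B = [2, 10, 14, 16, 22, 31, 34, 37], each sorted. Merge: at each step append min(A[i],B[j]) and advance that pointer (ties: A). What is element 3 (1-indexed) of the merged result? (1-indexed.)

i=1 j=1: A[i]=15>B[j]=2 take 2, j++
i=1 j=2: A[i]=15>B[j]=10 take 10, j++
i=1 j=3: A[i]=15>B[j]=14 take 14, j++
i=1 j=4: A[i]=15<=B[j]=16 take 15, i++
i=2 j=4: A[i]=24>B[j]=16 take 16, j++
i=2 j=5: A[i]=24>B[j]=22 take 22, j++
i=2 j=6: A[i]=24<=B[j]=31 take 24, i++
i=3 j=6: A[i]=25<=B[j]=31 take 25, i++
i=4 j=6: A done, take B[j]=31, j++
i=4 j=7: A done, take B[j]=34, j++
i=4 j=8: A done, take B[j]=37, j++

merged[3] = 14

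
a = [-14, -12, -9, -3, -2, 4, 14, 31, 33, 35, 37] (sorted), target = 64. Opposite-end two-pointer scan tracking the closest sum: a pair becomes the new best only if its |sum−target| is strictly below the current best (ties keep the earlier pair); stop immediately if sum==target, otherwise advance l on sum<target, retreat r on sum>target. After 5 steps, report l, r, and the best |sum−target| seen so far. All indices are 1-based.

[1,11] -14+37=23 d=41 * → l++
[2,11] -12+37=25 d=39 * → l++
[3,11] -9+37=28 d=36 * → l++
[4,11] -3+37=34 d=30 * → l++
[5,11] -2+37=35 d=29 * → l++

l=6, r=11, best |Δ|=29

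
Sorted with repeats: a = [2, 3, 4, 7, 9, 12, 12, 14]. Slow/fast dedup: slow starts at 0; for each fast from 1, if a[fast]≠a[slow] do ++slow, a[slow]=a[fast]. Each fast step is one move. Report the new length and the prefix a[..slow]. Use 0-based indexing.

length 7; prefix = [2, 3, 4, 7, 9, 12, 14]

(s=0,f=1) a[fast]=3≠a[slow]=2 write a[1]=3 → slow++,fast++
(s=1,f=2) a[fast]=4≠a[slow]=3 write a[2]=4 → slow++,fast++
(s=2,f=3) a[fast]=7≠a[slow]=4 write a[3]=7 → slow++,fast++
(s=3,f=4) a[fast]=9≠a[slow]=7 write a[4]=9 → slow++,fast++
(s=4,f=5) a[fast]=12≠a[slow]=9 write a[5]=12 → slow++,fast++
(s=5,f=6) a[fast]=12=a[slow] dup → fast++
(s=5,f=7) a[fast]=14≠a[slow]=12 write a[6]=14 → slow++,fast++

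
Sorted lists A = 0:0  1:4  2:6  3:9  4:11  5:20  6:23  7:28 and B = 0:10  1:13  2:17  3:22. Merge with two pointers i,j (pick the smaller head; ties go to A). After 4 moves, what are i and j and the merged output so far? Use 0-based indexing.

[i=0,j=0] A[i]=0<=B[j]=10 take 0 → i++
[i=1,j=0] A[i]=4<=B[j]=10 take 4 → i++
[i=2,j=0] A[i]=6<=B[j]=10 take 6 → i++
[i=3,j=0] A[i]=9<=B[j]=10 take 9 → i++

i=4, j=0, merged so far=[0, 4, 6, 9]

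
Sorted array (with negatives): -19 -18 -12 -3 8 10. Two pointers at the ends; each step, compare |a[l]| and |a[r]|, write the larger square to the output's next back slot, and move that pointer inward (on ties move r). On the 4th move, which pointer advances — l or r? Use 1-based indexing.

r

[1,6] |-19|>|10| out[6]=361 → l++
[2,6] |-18|>|10| out[5]=324 → l++
[3,6] |-12|>|10| out[4]=144 → l++
[4,6] |-3|<=|10| out[3]=100 → r--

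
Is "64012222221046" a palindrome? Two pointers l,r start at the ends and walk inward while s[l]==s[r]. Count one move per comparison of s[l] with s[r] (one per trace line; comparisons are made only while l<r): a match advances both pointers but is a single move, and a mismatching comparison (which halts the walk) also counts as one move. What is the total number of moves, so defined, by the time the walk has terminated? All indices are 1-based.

7 moves

l=1 r=14: '6'=='6', l++,r--
l=2 r=13: '4'=='4', l++,r--
l=3 r=12: '0'=='0', l++,r--
l=4 r=11: '1'=='1', l++,r--
l=5 r=10: '2'=='2', l++,r--
l=6 r=9: '2'=='2', l++,r--
l=7 r=8: '2'=='2', l++,r--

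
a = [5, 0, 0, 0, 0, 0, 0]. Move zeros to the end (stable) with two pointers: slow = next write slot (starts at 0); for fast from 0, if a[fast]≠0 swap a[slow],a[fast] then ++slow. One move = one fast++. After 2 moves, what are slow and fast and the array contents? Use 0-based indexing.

slow=0 fast=0: a[fast]=5≠0 swap→a[0]=5, slow++,fast++
slow=1 fast=1: a[fast]=0, fast++

slow=1, fast=2, a=[5, 0, 0, 0, 0, 0, 0]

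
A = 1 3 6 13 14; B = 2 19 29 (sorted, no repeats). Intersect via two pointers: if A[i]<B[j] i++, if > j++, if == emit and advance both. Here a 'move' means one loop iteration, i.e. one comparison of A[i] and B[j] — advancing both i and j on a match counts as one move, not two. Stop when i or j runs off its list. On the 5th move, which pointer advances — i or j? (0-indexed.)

i

i=0 j=0: 1<2, i++
i=1 j=0: 3>2, j++
i=1 j=1: 3<19, i++
i=2 j=1: 6<19, i++
i=3 j=1: 13<19, i++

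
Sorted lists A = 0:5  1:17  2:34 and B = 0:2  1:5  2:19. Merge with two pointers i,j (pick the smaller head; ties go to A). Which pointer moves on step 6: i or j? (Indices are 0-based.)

i

[i=0,j=0] A[i]=5>B[j]=2 take 2 → j++
[i=0,j=1] A[i]=5<=B[j]=5 take 5 → i++
[i=1,j=1] A[i]=17>B[j]=5 take 5 → j++
[i=1,j=2] A[i]=17<=B[j]=19 take 17 → i++
[i=2,j=2] A[i]=34>B[j]=19 take 19 → j++
[i=2,j=3] B done, take A[i]=34 → i++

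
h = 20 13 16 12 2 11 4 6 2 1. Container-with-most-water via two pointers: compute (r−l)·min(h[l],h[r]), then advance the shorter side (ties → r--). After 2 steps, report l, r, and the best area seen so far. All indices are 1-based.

l=1 r=10: min(20,1)*9=9 best=9 *, r--
l=1 r=9: min(20,2)*8=16 best=16 *, r--

l=1, r=8, best area=16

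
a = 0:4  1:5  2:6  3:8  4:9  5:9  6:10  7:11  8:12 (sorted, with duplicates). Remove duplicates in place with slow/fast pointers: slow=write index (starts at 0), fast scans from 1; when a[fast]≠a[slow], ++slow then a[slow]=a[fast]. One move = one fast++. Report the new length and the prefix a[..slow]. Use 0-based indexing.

slow=0 fast=1: a[fast]=5≠a[slow]=4 write a[1]=5, slow++,fast++
slow=1 fast=2: a[fast]=6≠a[slow]=5 write a[2]=6, slow++,fast++
slow=2 fast=3: a[fast]=8≠a[slow]=6 write a[3]=8, slow++,fast++
slow=3 fast=4: a[fast]=9≠a[slow]=8 write a[4]=9, slow++,fast++
slow=4 fast=5: a[fast]=9=a[slow] dup, fast++
slow=4 fast=6: a[fast]=10≠a[slow]=9 write a[5]=10, slow++,fast++
slow=5 fast=7: a[fast]=11≠a[slow]=10 write a[6]=11, slow++,fast++
slow=6 fast=8: a[fast]=12≠a[slow]=11 write a[7]=12, slow++,fast++

length 8; prefix = [4, 5, 6, 8, 9, 10, 11, 12]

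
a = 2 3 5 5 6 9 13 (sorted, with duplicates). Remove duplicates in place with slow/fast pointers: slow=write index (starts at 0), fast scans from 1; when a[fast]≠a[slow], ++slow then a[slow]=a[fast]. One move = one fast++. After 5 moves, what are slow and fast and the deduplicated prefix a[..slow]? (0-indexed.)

slow=0 fast=1: a[fast]=3≠a[slow]=2 write a[1]=3, slow++,fast++
slow=1 fast=2: a[fast]=5≠a[slow]=3 write a[2]=5, slow++,fast++
slow=2 fast=3: a[fast]=5=a[slow] dup, fast++
slow=2 fast=4: a[fast]=6≠a[slow]=5 write a[3]=6, slow++,fast++
slow=3 fast=5: a[fast]=9≠a[slow]=6 write a[4]=9, slow++,fast++

slow=4, fast=6, prefix=[2, 3, 5, 6, 9]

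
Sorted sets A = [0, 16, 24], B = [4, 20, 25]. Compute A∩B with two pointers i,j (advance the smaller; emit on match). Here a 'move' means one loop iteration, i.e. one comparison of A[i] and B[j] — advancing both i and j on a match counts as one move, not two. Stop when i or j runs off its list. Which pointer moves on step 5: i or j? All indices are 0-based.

[i=0,j=0] 0<4 → i++
[i=1,j=0] 16>4 → j++
[i=1,j=1] 16<20 → i++
[i=2,j=1] 24>20 → j++
[i=2,j=2] 24<25 → i++

i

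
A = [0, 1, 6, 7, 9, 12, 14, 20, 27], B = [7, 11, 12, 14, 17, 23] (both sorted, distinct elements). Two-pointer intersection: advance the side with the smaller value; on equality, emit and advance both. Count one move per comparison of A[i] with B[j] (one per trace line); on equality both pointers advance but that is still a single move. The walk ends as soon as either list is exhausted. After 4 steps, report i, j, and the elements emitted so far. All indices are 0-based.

[i=0,j=0] 0<7 → i++
[i=1,j=0] 1<7 → i++
[i=2,j=0] 6<7 → i++
[i=3,j=0] 7==7 emit → i++,j++

i=4, j=1, emitted=[7]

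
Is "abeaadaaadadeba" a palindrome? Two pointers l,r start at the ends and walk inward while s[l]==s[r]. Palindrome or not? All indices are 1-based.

[1,15] 'a'=='a' → l++,r--
[2,14] 'b'=='b' → l++,r--
[3,13] 'e'=='e' → l++,r--
[4,12] 'a'!='d' → stop

not a palindrome (mismatch at 4,12)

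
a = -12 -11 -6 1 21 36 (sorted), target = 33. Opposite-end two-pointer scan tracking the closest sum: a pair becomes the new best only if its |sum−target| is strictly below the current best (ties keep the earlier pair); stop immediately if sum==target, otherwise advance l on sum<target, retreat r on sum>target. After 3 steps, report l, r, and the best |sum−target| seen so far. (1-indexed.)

[1,6] -12+36=24 d=9 * → l++
[2,6] -11+36=25 d=8 * → l++
[3,6] -6+36=30 d=3 * → l++

l=4, r=6, best |Δ|=3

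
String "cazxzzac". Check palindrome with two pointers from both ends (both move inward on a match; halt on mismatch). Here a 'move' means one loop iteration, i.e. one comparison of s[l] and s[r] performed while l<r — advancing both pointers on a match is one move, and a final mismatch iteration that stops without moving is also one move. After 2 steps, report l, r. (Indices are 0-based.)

l=2, r=5

[0,7] 'c'=='c' → l++,r--
[1,6] 'a'=='a' → l++,r--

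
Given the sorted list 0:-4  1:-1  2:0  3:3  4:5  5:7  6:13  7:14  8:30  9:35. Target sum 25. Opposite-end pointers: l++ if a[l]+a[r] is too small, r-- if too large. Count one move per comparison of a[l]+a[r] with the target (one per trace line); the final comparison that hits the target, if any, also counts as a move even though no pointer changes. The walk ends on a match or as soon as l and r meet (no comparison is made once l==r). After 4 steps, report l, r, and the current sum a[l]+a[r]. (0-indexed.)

[0,9] -4+35=31 >25 → r--
[0,8] -4+30=26 >25 → r--
[0,7] -4+14=10 <25 → l++
[1,7] -1+14=13 <25 → l++

l=2, r=7, sum=14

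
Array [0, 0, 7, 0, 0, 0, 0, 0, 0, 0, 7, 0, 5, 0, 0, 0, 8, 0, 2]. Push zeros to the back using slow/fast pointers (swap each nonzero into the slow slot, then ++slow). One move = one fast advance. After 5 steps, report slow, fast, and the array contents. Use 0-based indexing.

slow=0 fast=0: a[fast]=0, fast++
slow=0 fast=1: a[fast]=0, fast++
slow=0 fast=2: a[fast]=7≠0 swap→a[0]=7, slow++,fast++
slow=1 fast=3: a[fast]=0, fast++
slow=1 fast=4: a[fast]=0, fast++

slow=1, fast=5, a=[7, 0, 0, 0, 0, 0, 0, 0, 0, 0, 7, 0, 5, 0, 0, 0, 8, 0, 2]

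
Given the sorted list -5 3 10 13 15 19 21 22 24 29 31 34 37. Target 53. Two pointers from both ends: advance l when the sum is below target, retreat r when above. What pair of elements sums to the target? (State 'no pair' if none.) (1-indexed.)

l=1 r=13: -5+37=32 <53, l++
l=2 r=13: 3+37=40 <53, l++
l=3 r=13: 10+37=47 <53, l++
l=4 r=13: 13+37=50 <53, l++
l=5 r=13: 15+37=52 <53, l++
l=6 r=13: 19+37=56 >53, r--
l=6 r=12: 19+34=53, found

(19, 34)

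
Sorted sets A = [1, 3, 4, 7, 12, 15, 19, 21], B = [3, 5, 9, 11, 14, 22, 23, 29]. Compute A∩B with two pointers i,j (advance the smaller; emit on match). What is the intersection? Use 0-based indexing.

intersection = [3]

[i=0,j=0] 1<3 → i++
[i=1,j=0] 3==3 emit → i++,j++
[i=2,j=1] 4<5 → i++
[i=3,j=1] 7>5 → j++
[i=3,j=2] 7<9 → i++
[i=4,j=2] 12>9 → j++
[i=4,j=3] 12>11 → j++
[i=4,j=4] 12<14 → i++
[i=5,j=4] 15>14 → j++
[i=5,j=5] 15<22 → i++
[i=6,j=5] 19<22 → i++
[i=7,j=5] 21<22 → i++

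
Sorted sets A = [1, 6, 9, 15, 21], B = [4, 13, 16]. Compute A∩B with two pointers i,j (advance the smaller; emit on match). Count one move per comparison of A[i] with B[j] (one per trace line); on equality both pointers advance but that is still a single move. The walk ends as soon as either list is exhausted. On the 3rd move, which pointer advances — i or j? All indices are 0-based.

i

i=0 j=0: 1<4, i++
i=1 j=0: 6>4, j++
i=1 j=1: 6<13, i++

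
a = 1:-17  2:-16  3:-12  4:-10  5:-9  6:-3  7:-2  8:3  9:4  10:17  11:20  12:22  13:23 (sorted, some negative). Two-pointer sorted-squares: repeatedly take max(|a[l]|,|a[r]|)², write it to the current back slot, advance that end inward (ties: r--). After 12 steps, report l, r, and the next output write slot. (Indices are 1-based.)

l=7, r=7, next write slot=1

[1,13] |-17|<=|23| out[13]=529 → r--
[1,12] |-17|<=|22| out[12]=484 → r--
[1,11] |-17|<=|20| out[11]=400 → r--
[1,10] |-17|<=|17| out[10]=289 → r--
[1,9] |-17|>|4| out[9]=289 → l++
[2,9] |-16|>|4| out[8]=256 → l++
[3,9] |-12|>|4| out[7]=144 → l++
[4,9] |-10|>|4| out[6]=100 → l++
[5,9] |-9|>|4| out[5]=81 → l++
[6,9] |-3|<=|4| out[4]=16 → r--
[6,8] |-3|<=|3| out[3]=9 → r--
[6,7] |-3|>|-2| out[2]=9 → l++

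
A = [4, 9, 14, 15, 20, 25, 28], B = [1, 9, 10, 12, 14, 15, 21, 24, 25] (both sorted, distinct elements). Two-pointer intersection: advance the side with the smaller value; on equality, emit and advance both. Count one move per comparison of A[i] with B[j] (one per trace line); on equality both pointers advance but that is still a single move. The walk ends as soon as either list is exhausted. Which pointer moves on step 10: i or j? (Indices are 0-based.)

j

i=0 j=0: 4>1, j++
i=0 j=1: 4<9, i++
i=1 j=1: 9==9 emit, i++,j++
i=2 j=2: 14>10, j++
i=2 j=3: 14>12, j++
i=2 j=4: 14==14 emit, i++,j++
i=3 j=5: 15==15 emit, i++,j++
i=4 j=6: 20<21, i++
i=5 j=6: 25>21, j++
i=5 j=7: 25>24, j++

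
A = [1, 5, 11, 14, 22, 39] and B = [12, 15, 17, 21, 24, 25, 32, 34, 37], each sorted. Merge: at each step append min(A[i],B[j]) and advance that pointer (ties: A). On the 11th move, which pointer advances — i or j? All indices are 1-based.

j

i=1 j=1: A[i]=1<=B[j]=12 take 1, i++
i=2 j=1: A[i]=5<=B[j]=12 take 5, i++
i=3 j=1: A[i]=11<=B[j]=12 take 11, i++
i=4 j=1: A[i]=14>B[j]=12 take 12, j++
i=4 j=2: A[i]=14<=B[j]=15 take 14, i++
i=5 j=2: A[i]=22>B[j]=15 take 15, j++
i=5 j=3: A[i]=22>B[j]=17 take 17, j++
i=5 j=4: A[i]=22>B[j]=21 take 21, j++
i=5 j=5: A[i]=22<=B[j]=24 take 22, i++
i=6 j=5: A[i]=39>B[j]=24 take 24, j++
i=6 j=6: A[i]=39>B[j]=25 take 25, j++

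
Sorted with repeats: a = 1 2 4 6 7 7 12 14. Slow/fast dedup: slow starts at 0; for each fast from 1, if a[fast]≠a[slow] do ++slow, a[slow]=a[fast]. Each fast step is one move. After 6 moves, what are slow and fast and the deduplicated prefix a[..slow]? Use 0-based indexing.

slow=5, fast=7, prefix=[1, 2, 4, 6, 7, 12]

slow=0 fast=1: a[fast]=2≠a[slow]=1 write a[1]=2, slow++,fast++
slow=1 fast=2: a[fast]=4≠a[slow]=2 write a[2]=4, slow++,fast++
slow=2 fast=3: a[fast]=6≠a[slow]=4 write a[3]=6, slow++,fast++
slow=3 fast=4: a[fast]=7≠a[slow]=6 write a[4]=7, slow++,fast++
slow=4 fast=5: a[fast]=7=a[slow] dup, fast++
slow=4 fast=6: a[fast]=12≠a[slow]=7 write a[5]=12, slow++,fast++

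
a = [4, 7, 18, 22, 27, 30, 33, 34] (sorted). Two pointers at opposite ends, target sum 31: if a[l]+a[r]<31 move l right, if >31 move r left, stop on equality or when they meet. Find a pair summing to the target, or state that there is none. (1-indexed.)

(4, 27)

[1,8] 4+34=38 >31 → r--
[1,7] 4+33=37 >31 → r--
[1,6] 4+30=34 >31 → r--
[1,5] 4+27=31 → found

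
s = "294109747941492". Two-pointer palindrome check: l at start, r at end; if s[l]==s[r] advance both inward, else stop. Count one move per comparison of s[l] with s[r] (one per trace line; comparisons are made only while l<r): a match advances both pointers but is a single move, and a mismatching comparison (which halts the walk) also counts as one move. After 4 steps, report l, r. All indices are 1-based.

l=5, r=11

[1,15] '2'=='2' → l++,r--
[2,14] '9'=='9' → l++,r--
[3,13] '4'=='4' → l++,r--
[4,12] '1'=='1' → l++,r--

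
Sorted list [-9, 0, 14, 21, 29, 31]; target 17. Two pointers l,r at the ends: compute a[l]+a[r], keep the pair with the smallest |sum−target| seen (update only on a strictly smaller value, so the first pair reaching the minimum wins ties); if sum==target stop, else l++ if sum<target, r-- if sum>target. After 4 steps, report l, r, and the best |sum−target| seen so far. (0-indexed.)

[0,5] -9+31=22 d=5 * → r--
[0,4] -9+29=20 d=3 * → r--
[0,3] -9+21=12 d=5 → l++
[1,3] 0+21=21 d=4 → r--

l=1, r=2, best |Δ|=3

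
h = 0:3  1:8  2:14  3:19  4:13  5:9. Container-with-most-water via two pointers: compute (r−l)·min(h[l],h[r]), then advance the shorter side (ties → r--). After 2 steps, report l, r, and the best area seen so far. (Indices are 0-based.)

[0,5] min(3,9)*5=15 best=15 * → l++
[1,5] min(8,9)*4=32 best=32 * → l++

l=2, r=5, best area=32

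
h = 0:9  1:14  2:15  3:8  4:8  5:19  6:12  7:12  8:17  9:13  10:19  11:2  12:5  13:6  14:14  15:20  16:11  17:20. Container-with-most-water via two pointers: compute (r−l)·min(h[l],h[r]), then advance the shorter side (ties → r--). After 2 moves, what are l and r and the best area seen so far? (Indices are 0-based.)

[0,17] min(9,20)*17=153 best=153 * → l++
[1,17] min(14,20)*16=224 best=224 * → l++

l=2, r=17, best area=224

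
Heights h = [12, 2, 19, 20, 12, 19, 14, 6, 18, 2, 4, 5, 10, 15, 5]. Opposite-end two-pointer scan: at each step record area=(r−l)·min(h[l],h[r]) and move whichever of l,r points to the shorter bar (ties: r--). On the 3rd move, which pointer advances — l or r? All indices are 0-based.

l

[0,14] min(12,5)*14=70 best=70 * → r--
[0,13] min(12,15)*13=156 best=156 * → l++
[1,13] min(2,15)*12=24 best=156 → l++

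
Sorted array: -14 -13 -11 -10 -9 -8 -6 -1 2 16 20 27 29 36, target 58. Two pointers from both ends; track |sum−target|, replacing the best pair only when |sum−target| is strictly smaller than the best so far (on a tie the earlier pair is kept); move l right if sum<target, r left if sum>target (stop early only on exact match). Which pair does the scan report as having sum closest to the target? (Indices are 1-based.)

pair (20, 36) with sum 56 (|Δ|=2)

[1,14] -14+36=22 d=36 * → l++
[2,14] -13+36=23 d=35 * → l++
[3,14] -11+36=25 d=33 * → l++
[4,14] -10+36=26 d=32 * → l++
[5,14] -9+36=27 d=31 * → l++
[6,14] -8+36=28 d=30 * → l++
[7,14] -6+36=30 d=28 * → l++
[8,14] -1+36=35 d=23 * → l++
[9,14] 2+36=38 d=20 * → l++
[10,14] 16+36=52 d=6 * → l++
[11,14] 20+36=56 d=2 * → l++
[12,14] 27+36=63 d=5 → r--
[12,13] 27+29=56 d=2 → l++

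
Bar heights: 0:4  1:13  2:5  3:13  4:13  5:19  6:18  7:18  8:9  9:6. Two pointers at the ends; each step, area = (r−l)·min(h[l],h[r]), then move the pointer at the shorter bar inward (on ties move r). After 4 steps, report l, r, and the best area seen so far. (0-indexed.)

l=2, r=7, best area=78

l=0 r=9: min(4,6)*9=36 best=36 *, l++
l=1 r=9: min(13,6)*8=48 best=48 *, r--
l=1 r=8: min(13,9)*7=63 best=63 *, r--
l=1 r=7: min(13,18)*6=78 best=78 *, l++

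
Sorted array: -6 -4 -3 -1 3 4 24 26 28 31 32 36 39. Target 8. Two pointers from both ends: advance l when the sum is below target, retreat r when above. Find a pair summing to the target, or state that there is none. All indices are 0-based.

[0,12] -6+39=33 >8 → r--
[0,11] -6+36=30 >8 → r--
[0,10] -6+32=26 >8 → r--
[0,9] -6+31=25 >8 → r--
[0,8] -6+28=22 >8 → r--
[0,7] -6+26=20 >8 → r--
[0,6] -6+24=18 >8 → r--
[0,5] -6+4=-2 <8 → l++
[1,5] -4+4=0 <8 → l++
[2,5] -3+4=1 <8 → l++
[3,5] -1+4=3 <8 → l++
[4,5] 3+4=7 <8 → l++

no pair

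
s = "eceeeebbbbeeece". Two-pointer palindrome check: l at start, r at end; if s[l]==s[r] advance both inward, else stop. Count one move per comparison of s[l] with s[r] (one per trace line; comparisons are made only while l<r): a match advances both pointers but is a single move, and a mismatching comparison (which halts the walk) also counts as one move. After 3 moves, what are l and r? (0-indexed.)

l=3, r=11

[0,14] 'e'=='e' → l++,r--
[1,13] 'c'=='c' → l++,r--
[2,12] 'e'=='e' → l++,r--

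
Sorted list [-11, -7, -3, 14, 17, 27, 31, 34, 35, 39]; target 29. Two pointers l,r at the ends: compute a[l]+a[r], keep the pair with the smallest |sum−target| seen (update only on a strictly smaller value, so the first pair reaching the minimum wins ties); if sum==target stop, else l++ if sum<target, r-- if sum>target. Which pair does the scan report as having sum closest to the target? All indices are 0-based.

[0,9] -11+39=28 d=1 * → l++
[1,9] -7+39=32 d=3 → r--
[1,8] -7+35=28 d=1 → l++
[2,8] -3+35=32 d=3 → r--
[2,7] -3+34=31 d=2 → r--
[2,6] -3+31=28 d=1 → l++
[3,6] 14+31=45 d=16 → r--
[3,5] 14+27=41 d=12 → r--
[3,4] 14+17=31 d=2 → r--

pair (-11, 39) with sum 28 (|Δ|=1)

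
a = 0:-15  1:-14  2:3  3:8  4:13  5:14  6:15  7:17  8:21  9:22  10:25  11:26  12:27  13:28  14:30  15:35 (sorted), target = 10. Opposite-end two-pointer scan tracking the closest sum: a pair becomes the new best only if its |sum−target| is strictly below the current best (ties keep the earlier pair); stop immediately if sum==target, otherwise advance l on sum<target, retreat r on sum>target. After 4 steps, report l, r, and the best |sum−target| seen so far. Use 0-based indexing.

[0,15] -15+35=20 d=10 * → r--
[0,14] -15+30=15 d=5 * → r--
[0,13] -15+28=13 d=3 * → r--
[0,12] -15+27=12 d=2 * → r--

l=0, r=11, best |Δ|=2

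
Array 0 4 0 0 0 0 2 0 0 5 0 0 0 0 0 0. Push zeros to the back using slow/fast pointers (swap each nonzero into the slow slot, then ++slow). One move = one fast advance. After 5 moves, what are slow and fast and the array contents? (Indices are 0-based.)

slow=1, fast=5, a=[4, 0, 0, 0, 0, 0, 2, 0, 0, 5, 0, 0, 0, 0, 0, 0]

(s=0,f=0) a[fast]=0 → fast++
(s=0,f=1) a[fast]=4≠0 swap→a[0]=4 → slow++,fast++
(s=1,f=2) a[fast]=0 → fast++
(s=1,f=3) a[fast]=0 → fast++
(s=1,f=4) a[fast]=0 → fast++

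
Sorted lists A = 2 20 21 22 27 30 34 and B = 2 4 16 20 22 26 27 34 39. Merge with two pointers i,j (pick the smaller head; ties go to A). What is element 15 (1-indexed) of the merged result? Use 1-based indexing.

i=1 j=1: A[i]=2<=B[j]=2 take 2, i++
i=2 j=1: A[i]=20>B[j]=2 take 2, j++
i=2 j=2: A[i]=20>B[j]=4 take 4, j++
i=2 j=3: A[i]=20>B[j]=16 take 16, j++
i=2 j=4: A[i]=20<=B[j]=20 take 20, i++
i=3 j=4: A[i]=21>B[j]=20 take 20, j++
i=3 j=5: A[i]=21<=B[j]=22 take 21, i++
i=4 j=5: A[i]=22<=B[j]=22 take 22, i++
i=5 j=5: A[i]=27>B[j]=22 take 22, j++
i=5 j=6: A[i]=27>B[j]=26 take 26, j++
i=5 j=7: A[i]=27<=B[j]=27 take 27, i++
i=6 j=7: A[i]=30>B[j]=27 take 27, j++
i=6 j=8: A[i]=30<=B[j]=34 take 30, i++
i=7 j=8: A[i]=34<=B[j]=34 take 34, i++
i=8 j=8: A done, take B[j]=34, j++
i=8 j=9: A done, take B[j]=39, j++

merged[15] = 34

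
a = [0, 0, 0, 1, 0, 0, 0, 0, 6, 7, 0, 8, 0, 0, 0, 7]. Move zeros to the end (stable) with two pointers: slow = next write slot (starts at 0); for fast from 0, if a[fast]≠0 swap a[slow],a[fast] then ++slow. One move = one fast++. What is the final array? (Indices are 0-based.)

slow=0 fast=0: a[fast]=0, fast++
slow=0 fast=1: a[fast]=0, fast++
slow=0 fast=2: a[fast]=0, fast++
slow=0 fast=3: a[fast]=1≠0 swap→a[0]=1, slow++,fast++
slow=1 fast=4: a[fast]=0, fast++
slow=1 fast=5: a[fast]=0, fast++
slow=1 fast=6: a[fast]=0, fast++
slow=1 fast=7: a[fast]=0, fast++
slow=1 fast=8: a[fast]=6≠0 swap→a[1]=6, slow++,fast++
slow=2 fast=9: a[fast]=7≠0 swap→a[2]=7, slow++,fast++
slow=3 fast=10: a[fast]=0, fast++
slow=3 fast=11: a[fast]=8≠0 swap→a[3]=8, slow++,fast++
slow=4 fast=12: a[fast]=0, fast++
slow=4 fast=13: a[fast]=0, fast++
slow=4 fast=14: a[fast]=0, fast++
slow=4 fast=15: a[fast]=7≠0 swap→a[4]=7, slow++,fast++

[1, 6, 7, 8, 7, 0, 0, 0, 0, 0, 0, 0, 0, 0, 0, 0]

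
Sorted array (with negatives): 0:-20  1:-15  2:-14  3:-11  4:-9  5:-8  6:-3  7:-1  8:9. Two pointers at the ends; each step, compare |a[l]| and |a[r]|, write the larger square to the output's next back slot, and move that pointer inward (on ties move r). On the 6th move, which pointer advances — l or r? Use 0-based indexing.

l

[0,8] |-20|>|9| out[8]=400 → l++
[1,8] |-15|>|9| out[7]=225 → l++
[2,8] |-14|>|9| out[6]=196 → l++
[3,8] |-11|>|9| out[5]=121 → l++
[4,8] |-9|<=|9| out[4]=81 → r--
[4,7] |-9|>|-1| out[3]=81 → l++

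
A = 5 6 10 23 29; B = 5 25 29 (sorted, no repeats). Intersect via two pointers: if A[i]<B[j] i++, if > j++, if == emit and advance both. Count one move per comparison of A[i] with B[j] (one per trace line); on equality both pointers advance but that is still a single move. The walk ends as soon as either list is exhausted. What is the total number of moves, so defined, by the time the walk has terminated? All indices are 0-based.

6 moves

i=0 j=0: 5==5 emit, i++,j++
i=1 j=1: 6<25, i++
i=2 j=1: 10<25, i++
i=3 j=1: 23<25, i++
i=4 j=1: 29>25, j++
i=4 j=2: 29==29 emit, i++,j++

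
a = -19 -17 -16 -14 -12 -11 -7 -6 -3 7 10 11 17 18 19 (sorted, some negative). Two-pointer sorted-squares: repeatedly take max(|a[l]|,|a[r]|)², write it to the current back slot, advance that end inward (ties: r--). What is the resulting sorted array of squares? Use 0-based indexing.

[9, 36, 49, 49, 100, 121, 121, 144, 196, 256, 289, 289, 324, 361, 361]

[0,14] |-19|<=|19| out[14]=361 → r--
[0,13] |-19|>|18| out[13]=361 → l++
[1,13] |-17|<=|18| out[12]=324 → r--
[1,12] |-17|<=|17| out[11]=289 → r--
[1,11] |-17|>|11| out[10]=289 → l++
[2,11] |-16|>|11| out[9]=256 → l++
[3,11] |-14|>|11| out[8]=196 → l++
[4,11] |-12|>|11| out[7]=144 → l++
[5,11] |-11|<=|11| out[6]=121 → r--
[5,10] |-11|>|10| out[5]=121 → l++
[6,10] |-7|<=|10| out[4]=100 → r--
[6,9] |-7|<=|7| out[3]=49 → r--
[6,8] |-7|>|-3| out[2]=49 → l++
[7,8] |-6|>|-3| out[1]=36 → l++
[8,8] |-3|<=|-3| out[0]=9 → r--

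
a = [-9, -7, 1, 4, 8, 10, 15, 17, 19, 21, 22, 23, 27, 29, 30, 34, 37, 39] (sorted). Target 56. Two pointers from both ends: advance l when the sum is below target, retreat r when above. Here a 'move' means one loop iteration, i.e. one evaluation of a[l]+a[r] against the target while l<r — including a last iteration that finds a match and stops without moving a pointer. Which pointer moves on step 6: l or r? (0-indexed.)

[0,17] -9+39=30 <56 → l++
[1,17] -7+39=32 <56 → l++
[2,17] 1+39=40 <56 → l++
[3,17] 4+39=43 <56 → l++
[4,17] 8+39=47 <56 → l++
[5,17] 10+39=49 <56 → l++

l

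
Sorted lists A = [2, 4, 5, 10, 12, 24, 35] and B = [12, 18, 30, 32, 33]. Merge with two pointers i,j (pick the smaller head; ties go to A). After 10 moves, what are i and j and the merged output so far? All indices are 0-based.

[i=0,j=0] A[i]=2<=B[j]=12 take 2 → i++
[i=1,j=0] A[i]=4<=B[j]=12 take 4 → i++
[i=2,j=0] A[i]=5<=B[j]=12 take 5 → i++
[i=3,j=0] A[i]=10<=B[j]=12 take 10 → i++
[i=4,j=0] A[i]=12<=B[j]=12 take 12 → i++
[i=5,j=0] A[i]=24>B[j]=12 take 12 → j++
[i=5,j=1] A[i]=24>B[j]=18 take 18 → j++
[i=5,j=2] A[i]=24<=B[j]=30 take 24 → i++
[i=6,j=2] A[i]=35>B[j]=30 take 30 → j++
[i=6,j=3] A[i]=35>B[j]=32 take 32 → j++

i=6, j=4, merged so far=[2, 4, 5, 10, 12, 12, 18, 24, 30, 32]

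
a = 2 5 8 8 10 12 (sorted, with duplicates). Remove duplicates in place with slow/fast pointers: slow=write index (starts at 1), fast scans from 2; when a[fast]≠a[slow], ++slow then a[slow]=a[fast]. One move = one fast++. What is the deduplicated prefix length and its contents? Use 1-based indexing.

length 5; prefix = [2, 5, 8, 10, 12]

slow=1 fast=2: a[fast]=5≠a[slow]=2 write a[2]=5, slow++,fast++
slow=2 fast=3: a[fast]=8≠a[slow]=5 write a[3]=8, slow++,fast++
slow=3 fast=4: a[fast]=8=a[slow] dup, fast++
slow=3 fast=5: a[fast]=10≠a[slow]=8 write a[4]=10, slow++,fast++
slow=4 fast=6: a[fast]=12≠a[slow]=10 write a[5]=12, slow++,fast++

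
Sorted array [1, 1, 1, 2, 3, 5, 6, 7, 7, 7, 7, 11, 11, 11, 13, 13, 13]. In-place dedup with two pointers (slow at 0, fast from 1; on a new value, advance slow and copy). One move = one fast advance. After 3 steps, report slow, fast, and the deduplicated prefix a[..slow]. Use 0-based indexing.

slow=1, fast=4, prefix=[1, 2]

slow=0 fast=1: a[fast]=1=a[slow] dup, fast++
slow=0 fast=2: a[fast]=1=a[slow] dup, fast++
slow=0 fast=3: a[fast]=2≠a[slow]=1 write a[1]=2, slow++,fast++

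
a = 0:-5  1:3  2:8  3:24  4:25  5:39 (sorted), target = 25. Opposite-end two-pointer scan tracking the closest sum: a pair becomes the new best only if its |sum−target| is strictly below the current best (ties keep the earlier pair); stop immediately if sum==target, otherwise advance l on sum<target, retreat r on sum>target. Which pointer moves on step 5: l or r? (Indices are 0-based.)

l

l=0 r=5: -5+39=34 d=9 *, r--
l=0 r=4: -5+25=20 d=5 *, l++
l=1 r=4: 3+25=28 d=3 *, r--
l=1 r=3: 3+24=27 d=2 *, r--
l=1 r=2: 3+8=11 d=14, l++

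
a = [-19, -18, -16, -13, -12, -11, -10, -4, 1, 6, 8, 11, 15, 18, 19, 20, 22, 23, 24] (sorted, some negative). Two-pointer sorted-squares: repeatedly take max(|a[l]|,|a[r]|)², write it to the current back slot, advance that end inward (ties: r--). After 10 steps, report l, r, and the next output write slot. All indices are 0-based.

[0,18] |-19|<=|24| out[18]=576 → r--
[0,17] |-19|<=|23| out[17]=529 → r--
[0,16] |-19|<=|22| out[16]=484 → r--
[0,15] |-19|<=|20| out[15]=400 → r--
[0,14] |-19|<=|19| out[14]=361 → r--
[0,13] |-19|>|18| out[13]=361 → l++
[1,13] |-18|<=|18| out[12]=324 → r--
[1,12] |-18|>|15| out[11]=324 → l++
[2,12] |-16|>|15| out[10]=256 → l++
[3,12] |-13|<=|15| out[9]=225 → r--

l=3, r=11, next write slot=8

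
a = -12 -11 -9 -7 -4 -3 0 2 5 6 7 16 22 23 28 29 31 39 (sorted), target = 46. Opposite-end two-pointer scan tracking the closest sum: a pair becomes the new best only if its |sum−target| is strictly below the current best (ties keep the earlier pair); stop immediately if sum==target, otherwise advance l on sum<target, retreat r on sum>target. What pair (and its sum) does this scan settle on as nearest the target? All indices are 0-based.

[0,17] -12+39=27 d=19 * → l++
[1,17] -11+39=28 d=18 * → l++
[2,17] -9+39=30 d=16 * → l++
[3,17] -7+39=32 d=14 * → l++
[4,17] -4+39=35 d=11 * → l++
[5,17] -3+39=36 d=10 * → l++
[6,17] 0+39=39 d=7 * → l++
[7,17] 2+39=41 d=5 * → l++
[8,17] 5+39=44 d=2 * → l++
[9,17] 6+39=45 d=1 * → l++
[10,17] 7+39=46 d=0 * → stop

pair (7, 39) with sum 46 (|Δ|=0)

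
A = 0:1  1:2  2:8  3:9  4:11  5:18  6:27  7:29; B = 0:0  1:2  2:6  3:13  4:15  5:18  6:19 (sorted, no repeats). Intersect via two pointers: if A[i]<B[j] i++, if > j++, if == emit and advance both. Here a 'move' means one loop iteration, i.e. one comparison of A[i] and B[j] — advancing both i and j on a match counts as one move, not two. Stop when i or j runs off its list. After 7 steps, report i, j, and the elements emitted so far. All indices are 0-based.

i=0 j=0: 1>0, j++
i=0 j=1: 1<2, i++
i=1 j=1: 2==2 emit, i++,j++
i=2 j=2: 8>6, j++
i=2 j=3: 8<13, i++
i=3 j=3: 9<13, i++
i=4 j=3: 11<13, i++

i=5, j=3, emitted=[2]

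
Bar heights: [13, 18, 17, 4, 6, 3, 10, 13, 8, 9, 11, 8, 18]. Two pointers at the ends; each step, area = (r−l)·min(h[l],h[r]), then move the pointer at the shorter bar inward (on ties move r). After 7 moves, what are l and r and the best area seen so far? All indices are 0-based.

[0,12] min(13,18)*12=156 best=156 * → l++
[1,12] min(18,18)*11=198 best=198 * → r--
[1,11] min(18,8)*10=80 best=198 → r--
[1,10] min(18,11)*9=99 best=198 → r--
[1,9] min(18,9)*8=72 best=198 → r--
[1,8] min(18,8)*7=56 best=198 → r--
[1,7] min(18,13)*6=78 best=198 → r--

l=1, r=6, best area=198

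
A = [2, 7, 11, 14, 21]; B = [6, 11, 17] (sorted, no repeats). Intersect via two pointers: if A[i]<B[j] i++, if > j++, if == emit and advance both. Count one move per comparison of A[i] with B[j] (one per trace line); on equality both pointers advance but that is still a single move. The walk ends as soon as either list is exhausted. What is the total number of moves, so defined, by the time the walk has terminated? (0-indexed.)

[i=0,j=0] 2<6 → i++
[i=1,j=0] 7>6 → j++
[i=1,j=1] 7<11 → i++
[i=2,j=1] 11==11 emit → i++,j++
[i=3,j=2] 14<17 → i++
[i=4,j=2] 21>17 → j++

6 moves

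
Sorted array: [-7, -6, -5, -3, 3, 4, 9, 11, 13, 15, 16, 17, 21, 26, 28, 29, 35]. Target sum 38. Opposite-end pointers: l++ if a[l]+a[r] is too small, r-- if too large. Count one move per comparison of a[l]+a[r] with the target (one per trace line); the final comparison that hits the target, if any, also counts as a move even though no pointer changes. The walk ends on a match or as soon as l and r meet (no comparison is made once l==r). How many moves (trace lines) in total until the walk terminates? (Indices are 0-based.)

l=0 r=16: -7+35=28 <38, l++
l=1 r=16: -6+35=29 <38, l++
l=2 r=16: -5+35=30 <38, l++
l=3 r=16: -3+35=32 <38, l++
l=4 r=16: 3+35=38, found

5 moves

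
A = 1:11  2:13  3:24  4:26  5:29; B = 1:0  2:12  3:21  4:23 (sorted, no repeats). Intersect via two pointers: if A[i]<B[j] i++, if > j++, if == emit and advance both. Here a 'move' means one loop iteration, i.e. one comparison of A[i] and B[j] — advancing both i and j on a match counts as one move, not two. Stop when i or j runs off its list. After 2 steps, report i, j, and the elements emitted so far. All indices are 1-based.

i=2, j=2, emitted=[]

i=1 j=1: 11>0, j++
i=1 j=2: 11<12, i++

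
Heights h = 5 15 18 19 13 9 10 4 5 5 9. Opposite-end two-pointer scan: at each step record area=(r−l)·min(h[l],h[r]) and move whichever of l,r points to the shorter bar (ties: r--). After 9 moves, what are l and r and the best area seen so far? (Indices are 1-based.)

[1,11] min(5,9)*10=50 best=50 * → l++
[2,11] min(15,9)*9=81 best=81 * → r--
[2,10] min(15,5)*8=40 best=81 → r--
[2,9] min(15,5)*7=35 best=81 → r--
[2,8] min(15,4)*6=24 best=81 → r--
[2,7] min(15,10)*5=50 best=81 → r--
[2,6] min(15,9)*4=36 best=81 → r--
[2,5] min(15,13)*3=39 best=81 → r--
[2,4] min(15,19)*2=30 best=81 → l++

l=3, r=4, best area=81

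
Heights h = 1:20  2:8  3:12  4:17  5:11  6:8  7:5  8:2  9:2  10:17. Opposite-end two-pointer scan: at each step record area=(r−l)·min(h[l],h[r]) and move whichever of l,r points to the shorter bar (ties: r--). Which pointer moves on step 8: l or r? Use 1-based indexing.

l=1 r=10: min(20,17)*9=153 best=153 *, r--
l=1 r=9: min(20,2)*8=16 best=153, r--
l=1 r=8: min(20,2)*7=14 best=153, r--
l=1 r=7: min(20,5)*6=30 best=153, r--
l=1 r=6: min(20,8)*5=40 best=153, r--
l=1 r=5: min(20,11)*4=44 best=153, r--
l=1 r=4: min(20,17)*3=51 best=153, r--
l=1 r=3: min(20,12)*2=24 best=153, r--

r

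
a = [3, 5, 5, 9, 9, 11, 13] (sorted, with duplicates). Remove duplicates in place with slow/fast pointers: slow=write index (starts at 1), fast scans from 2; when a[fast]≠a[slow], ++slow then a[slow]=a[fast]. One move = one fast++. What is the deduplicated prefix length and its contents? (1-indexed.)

(s=1,f=2) a[fast]=5≠a[slow]=3 write a[2]=5 → slow++,fast++
(s=2,f=3) a[fast]=5=a[slow] dup → fast++
(s=2,f=4) a[fast]=9≠a[slow]=5 write a[3]=9 → slow++,fast++
(s=3,f=5) a[fast]=9=a[slow] dup → fast++
(s=3,f=6) a[fast]=11≠a[slow]=9 write a[4]=11 → slow++,fast++
(s=4,f=7) a[fast]=13≠a[slow]=11 write a[5]=13 → slow++,fast++

length 5; prefix = [3, 5, 9, 11, 13]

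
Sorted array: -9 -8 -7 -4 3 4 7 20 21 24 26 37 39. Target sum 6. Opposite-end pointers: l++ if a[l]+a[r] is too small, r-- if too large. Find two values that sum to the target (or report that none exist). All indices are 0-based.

[0,12] -9+39=30 >6 → r--
[0,11] -9+37=28 >6 → r--
[0,10] -9+26=17 >6 → r--
[0,9] -9+24=15 >6 → r--
[0,8] -9+21=12 >6 → r--
[0,7] -9+20=11 >6 → r--
[0,6] -9+7=-2 <6 → l++
[1,6] -8+7=-1 <6 → l++
[2,6] -7+7=0 <6 → l++
[3,6] -4+7=3 <6 → l++
[4,6] 3+7=10 >6 → r--
[4,5] 3+4=7 >6 → r--

no pair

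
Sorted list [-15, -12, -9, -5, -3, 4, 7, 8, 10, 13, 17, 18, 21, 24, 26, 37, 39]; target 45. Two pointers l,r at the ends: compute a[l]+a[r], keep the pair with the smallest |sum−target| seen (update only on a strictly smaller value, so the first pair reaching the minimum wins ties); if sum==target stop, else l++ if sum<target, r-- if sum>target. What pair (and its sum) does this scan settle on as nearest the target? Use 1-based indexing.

[1,17] -15+39=24 d=21 * → l++
[2,17] -12+39=27 d=18 * → l++
[3,17] -9+39=30 d=15 * → l++
[4,17] -5+39=34 d=11 * → l++
[5,17] -3+39=36 d=9 * → l++
[6,17] 4+39=43 d=2 * → l++
[7,17] 7+39=46 d=1 * → r--
[7,16] 7+37=44 d=1 → l++
[8,16] 8+37=45 d=0 * → stop

pair (8, 37) with sum 45 (|Δ|=0)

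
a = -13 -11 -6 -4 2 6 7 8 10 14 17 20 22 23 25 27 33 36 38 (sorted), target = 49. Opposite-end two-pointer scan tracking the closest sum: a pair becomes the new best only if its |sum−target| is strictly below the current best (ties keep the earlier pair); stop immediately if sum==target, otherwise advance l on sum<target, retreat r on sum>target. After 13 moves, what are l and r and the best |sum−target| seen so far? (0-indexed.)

l=0 r=18: -13+38=25 d=24 *, l++
l=1 r=18: -11+38=27 d=22 *, l++
l=2 r=18: -6+38=32 d=17 *, l++
l=3 r=18: -4+38=34 d=15 *, l++
l=4 r=18: 2+38=40 d=9 *, l++
l=5 r=18: 6+38=44 d=5 *, l++
l=6 r=18: 7+38=45 d=4 *, l++
l=7 r=18: 8+38=46 d=3 *, l++
l=8 r=18: 10+38=48 d=1 *, l++
l=9 r=18: 14+38=52 d=3, r--
l=9 r=17: 14+36=50 d=1, r--
l=9 r=16: 14+33=47 d=2, l++
l=10 r=16: 17+33=50 d=1, r--

l=10, r=15, best |Δ|=1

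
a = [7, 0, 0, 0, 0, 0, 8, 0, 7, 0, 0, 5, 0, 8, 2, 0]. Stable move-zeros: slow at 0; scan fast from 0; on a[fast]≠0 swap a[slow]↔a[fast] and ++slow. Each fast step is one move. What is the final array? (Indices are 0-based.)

[7, 8, 7, 5, 8, 2, 0, 0, 0, 0, 0, 0, 0, 0, 0, 0]

(s=0,f=0) a[fast]=7≠0 swap→a[0]=7 → slow++,fast++
(s=1,f=1) a[fast]=0 → fast++
(s=1,f=2) a[fast]=0 → fast++
(s=1,f=3) a[fast]=0 → fast++
(s=1,f=4) a[fast]=0 → fast++
(s=1,f=5) a[fast]=0 → fast++
(s=1,f=6) a[fast]=8≠0 swap→a[1]=8 → slow++,fast++
(s=2,f=7) a[fast]=0 → fast++
(s=2,f=8) a[fast]=7≠0 swap→a[2]=7 → slow++,fast++
(s=3,f=9) a[fast]=0 → fast++
(s=3,f=10) a[fast]=0 → fast++
(s=3,f=11) a[fast]=5≠0 swap→a[3]=5 → slow++,fast++
(s=4,f=12) a[fast]=0 → fast++
(s=4,f=13) a[fast]=8≠0 swap→a[4]=8 → slow++,fast++
(s=5,f=14) a[fast]=2≠0 swap→a[5]=2 → slow++,fast++
(s=6,f=15) a[fast]=0 → fast++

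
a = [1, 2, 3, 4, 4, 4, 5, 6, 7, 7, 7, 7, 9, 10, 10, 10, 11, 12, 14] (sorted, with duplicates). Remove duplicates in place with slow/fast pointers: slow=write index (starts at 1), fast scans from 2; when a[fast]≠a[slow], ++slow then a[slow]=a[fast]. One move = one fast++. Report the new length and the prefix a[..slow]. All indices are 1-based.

slow=1 fast=2: a[fast]=2≠a[slow]=1 write a[2]=2, slow++,fast++
slow=2 fast=3: a[fast]=3≠a[slow]=2 write a[3]=3, slow++,fast++
slow=3 fast=4: a[fast]=4≠a[slow]=3 write a[4]=4, slow++,fast++
slow=4 fast=5: a[fast]=4=a[slow] dup, fast++
slow=4 fast=6: a[fast]=4=a[slow] dup, fast++
slow=4 fast=7: a[fast]=5≠a[slow]=4 write a[5]=5, slow++,fast++
slow=5 fast=8: a[fast]=6≠a[slow]=5 write a[6]=6, slow++,fast++
slow=6 fast=9: a[fast]=7≠a[slow]=6 write a[7]=7, slow++,fast++
slow=7 fast=10: a[fast]=7=a[slow] dup, fast++
slow=7 fast=11: a[fast]=7=a[slow] dup, fast++
slow=7 fast=12: a[fast]=7=a[slow] dup, fast++
slow=7 fast=13: a[fast]=9≠a[slow]=7 write a[8]=9, slow++,fast++
slow=8 fast=14: a[fast]=10≠a[slow]=9 write a[9]=10, slow++,fast++
slow=9 fast=15: a[fast]=10=a[slow] dup, fast++
slow=9 fast=16: a[fast]=10=a[slow] dup, fast++
slow=9 fast=17: a[fast]=11≠a[slow]=10 write a[10]=11, slow++,fast++
slow=10 fast=18: a[fast]=12≠a[slow]=11 write a[11]=12, slow++,fast++
slow=11 fast=19: a[fast]=14≠a[slow]=12 write a[12]=14, slow++,fast++

length 12; prefix = [1, 2, 3, 4, 5, 6, 7, 9, 10, 11, 12, 14]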